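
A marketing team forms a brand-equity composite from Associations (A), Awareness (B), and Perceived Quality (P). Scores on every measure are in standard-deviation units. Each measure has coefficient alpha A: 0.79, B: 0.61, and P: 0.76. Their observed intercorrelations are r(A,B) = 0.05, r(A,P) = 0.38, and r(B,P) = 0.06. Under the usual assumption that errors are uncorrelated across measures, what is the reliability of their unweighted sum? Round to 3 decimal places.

0.789

Var(A+B+P) = 3 + 2·[0.05 + 0.38 + 0.06] = 3 + 0.98 = 3.98.
Because errors are independent across components, Cov(Tᵢ,Tⱼ) = Cov(Xᵢ,Xⱼ); the off-diagonal part of the true-score variance is the same as above.
True-score variance = [0.79 + 0.61 + 0.76] + 0.98 = 2.16 + 0.98 = 3.14.
Reliability = 3.14 / 3.98 = 0.789.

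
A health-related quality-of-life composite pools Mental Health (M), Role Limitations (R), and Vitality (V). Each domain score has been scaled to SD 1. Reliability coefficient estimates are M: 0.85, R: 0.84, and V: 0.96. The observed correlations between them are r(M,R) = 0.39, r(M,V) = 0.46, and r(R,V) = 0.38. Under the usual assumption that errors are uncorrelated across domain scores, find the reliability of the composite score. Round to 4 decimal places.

Var(M+R+V) = 3 + 2·[0.39 + 0.46 + 0.38] = 3 + 2.46 = 5.46.
With uncorrelated errors the cross-covariances are all true-score covariance, so they carry over unchanged; only the diagonal terms shrink to ρᵢσᵢ².
True-score variance = [0.85 + 0.84 + 0.96] + 2.46 = 2.65 + 2.46 = 5.11.
Reliability = 5.11 / 5.46 = 0.9359.

0.9359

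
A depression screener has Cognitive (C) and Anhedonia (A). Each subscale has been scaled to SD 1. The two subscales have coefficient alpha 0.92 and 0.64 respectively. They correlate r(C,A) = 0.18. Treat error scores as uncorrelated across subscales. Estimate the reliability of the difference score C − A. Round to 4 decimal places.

Var(C−A) = 1 + 1 − 2·0.18 = 2 − 0.36 = 1.64.
Under uncorrelated errors the observed covariances equal the true-score covariances, so only the own-variance terms attenuate.
True-score variance = [0.92 + 0.64] − 0.36 = 1.56 − 0.36 = 1.2.
Reliability = 1.2 / 1.64 = 0.7317.

0.7317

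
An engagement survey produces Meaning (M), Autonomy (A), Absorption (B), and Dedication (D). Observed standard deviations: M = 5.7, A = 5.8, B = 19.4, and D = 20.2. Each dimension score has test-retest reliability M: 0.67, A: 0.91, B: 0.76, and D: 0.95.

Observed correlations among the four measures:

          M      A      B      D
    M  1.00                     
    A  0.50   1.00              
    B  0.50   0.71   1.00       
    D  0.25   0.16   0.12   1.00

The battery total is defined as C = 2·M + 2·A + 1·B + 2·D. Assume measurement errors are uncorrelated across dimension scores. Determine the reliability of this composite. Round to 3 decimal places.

0.935

Var(C) = 2²·5.7² + 2²·5.8² + 19.4² + 2²·20.2² + 2·[4·5.7·5.8·0.50 + 2·5.7·19.4·0.50 + 4·5.7·20.2·0.25 + 2·5.8·19.4·0.71 + 4·5.8·20.2·0.16 + 2·19.4·20.2·0.12] = 2273.04 + 1241.3 = 3514.34.
With uncorrelated errors the cross-covariances are all true-score covariance, so they carry over unchanged; only the diagonal terms shrink to ρᵢσᵢ².
True-score variance = [2²·5.7²·0.67 + 2²·5.8²·0.91 + 19.4²·0.76 + 2²·20.2²·0.95] + 1241.3 = 2046.11 + 1241.3 = 3287.41.
Reliability = 3287.41 / 3514.34 = 0.935.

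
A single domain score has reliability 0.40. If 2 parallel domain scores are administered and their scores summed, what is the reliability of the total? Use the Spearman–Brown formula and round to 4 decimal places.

0.5714

ρ_k = kρ / (1 + (k−1)ρ) = 2·0.40 / (1 + 1·0.40) = 0.800 / 1.400 = 0.5714.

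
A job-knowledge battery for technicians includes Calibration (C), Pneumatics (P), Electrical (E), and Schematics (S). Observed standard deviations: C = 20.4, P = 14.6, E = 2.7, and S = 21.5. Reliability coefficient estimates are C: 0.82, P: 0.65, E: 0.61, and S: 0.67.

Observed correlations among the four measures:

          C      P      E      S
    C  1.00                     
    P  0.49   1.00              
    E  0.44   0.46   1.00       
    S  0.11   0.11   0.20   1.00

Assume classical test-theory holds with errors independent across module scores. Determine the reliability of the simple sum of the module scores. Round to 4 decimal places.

Var(C+P+E+S) = 20.4² + 14.6² + 2.7² + 21.5² + 2·[20.4·14.6·0.49 + 20.4·2.7·0.44 + 20.4·21.5·0.11 + 14.6·2.7·0.46 + 14.6·21.5·0.11 + 2.7·21.5·0.20] = 1098.86 + 565.39 = 1664.25.
Because errors are independent across components, Cov(Tᵢ,Tⱼ) = Cov(Xᵢ,Xⱼ); the off-diagonal part of the true-score variance is the same as above.
True-score variance = [20.4²·0.82 + 14.6²·0.65 + 2.7²·0.61 + 21.5²·0.67] + 565.39 = 793.96 + 565.39 = 1359.35.
Reliability = 1359.35 / 1664.25 = 0.8168.

0.8168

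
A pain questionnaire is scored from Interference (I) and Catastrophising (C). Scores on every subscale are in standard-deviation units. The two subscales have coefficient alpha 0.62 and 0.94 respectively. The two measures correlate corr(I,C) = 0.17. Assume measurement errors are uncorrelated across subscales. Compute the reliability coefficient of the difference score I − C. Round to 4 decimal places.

Var(I−C) = 1 + 1 − 2·0.17 = 2 − 0.34 = 1.66.
With uncorrelated errors the cross-covariances are all true-score covariance, so they carry over unchanged; only the diagonal terms shrink to ρᵢσᵢ².
True-score variance = [0.62 + 0.94] − 0.34 = 1.56 − 0.34 = 1.22.
Reliability = 1.22 / 1.66 = 0.7349.

0.7349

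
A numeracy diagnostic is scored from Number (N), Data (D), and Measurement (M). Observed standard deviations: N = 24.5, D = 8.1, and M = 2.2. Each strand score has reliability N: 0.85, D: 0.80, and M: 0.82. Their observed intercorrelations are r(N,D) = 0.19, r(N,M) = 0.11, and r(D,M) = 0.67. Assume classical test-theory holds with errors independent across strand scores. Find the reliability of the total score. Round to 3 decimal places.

Var(N+D+M) = 24.5² + 8.1² + 2.2² + 2·[24.5·8.1·0.19 + 24.5·2.2·0.11 + 8.1·2.2·0.67] = 670.7 + 111.148 = 781.848.
Under uncorrelated errors the observed covariances equal the true-score covariances, so only the own-variance terms attenuate.
True-score variance = [24.5²·0.85 + 8.1²·0.80 + 2.2²·0.82] + 111.148 = 566.669 + 111.148 = 677.817.
Reliability = 677.817 / 781.848 = 0.867.

0.867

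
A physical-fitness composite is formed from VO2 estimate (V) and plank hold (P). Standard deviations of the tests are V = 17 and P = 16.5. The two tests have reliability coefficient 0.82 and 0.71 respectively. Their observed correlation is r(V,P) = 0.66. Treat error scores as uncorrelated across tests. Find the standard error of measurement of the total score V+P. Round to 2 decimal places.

Var(total) = 561.25 + 370.26 = 931.51.
True-score variance = 430.277 + 370.26 = 800.537, so reliability = 0.8594.
Error variance = 931.51 − 800.537 = 130.973; SEM = √130.973 = 11.44.

11.44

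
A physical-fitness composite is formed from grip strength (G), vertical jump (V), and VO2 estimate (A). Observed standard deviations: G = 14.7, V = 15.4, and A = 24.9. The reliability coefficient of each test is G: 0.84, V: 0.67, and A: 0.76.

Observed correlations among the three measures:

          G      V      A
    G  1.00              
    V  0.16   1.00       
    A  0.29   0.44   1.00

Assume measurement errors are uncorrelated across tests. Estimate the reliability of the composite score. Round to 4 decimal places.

0.8457

Var(G+V+A) = 14.7² + 15.4² + 24.9² + 2·[14.7·15.4·0.16 + 14.7·24.9·0.29 + 15.4·24.9·0.44] = 1073.26 + 622.184 = 1695.44.
With uncorrelated errors the cross-covariances are all true-score covariance, so they carry over unchanged; only the diagonal terms shrink to ρᵢσᵢ².
True-score variance = [14.7²·0.84 + 15.4²·0.67 + 24.9²·0.76] + 622.184 = 811.62 + 622.184 = 1433.8.
Reliability = 1433.8 / 1695.44 = 0.8457.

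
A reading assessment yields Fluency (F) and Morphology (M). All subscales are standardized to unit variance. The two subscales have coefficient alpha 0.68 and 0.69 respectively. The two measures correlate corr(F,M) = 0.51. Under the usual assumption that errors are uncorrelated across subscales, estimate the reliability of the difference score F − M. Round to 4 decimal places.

0.3571

Var(F−M) = 1 + 1 − 2·0.51 = 2 − 1.02 = 0.98.
Because errors are independent across components, Cov(Tᵢ,Tⱼ) = Cov(Xᵢ,Xⱼ); the off-diagonal part of the true-score variance is the same as above.
True-score variance = [0.68 + 0.69] − 1.02 = 1.37 − 1.02 = 0.35.
Reliability = 0.35 / 0.98 = 0.3571.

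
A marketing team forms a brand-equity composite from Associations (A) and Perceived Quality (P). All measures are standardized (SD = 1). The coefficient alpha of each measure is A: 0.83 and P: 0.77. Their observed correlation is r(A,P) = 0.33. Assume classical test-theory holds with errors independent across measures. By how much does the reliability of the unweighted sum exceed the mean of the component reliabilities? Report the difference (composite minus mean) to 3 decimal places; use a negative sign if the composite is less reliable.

0.050

Var(sum) = 2 + 0.66 = 2.66; true-score variance = 1.6 + 0.66 = 2.26; composite reliability = 0.8496.
Mean component reliability = 0.8000.
Difference = 0.8496 − 0.8000 = 0.050.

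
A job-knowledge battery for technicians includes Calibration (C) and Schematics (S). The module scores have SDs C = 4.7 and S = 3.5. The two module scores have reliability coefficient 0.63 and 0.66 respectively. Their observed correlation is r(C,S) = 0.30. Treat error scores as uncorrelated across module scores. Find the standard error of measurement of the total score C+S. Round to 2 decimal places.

3.51

Var(total) = 34.34 + 9.87 = 44.21.
True-score variance = 22.0017 + 9.87 = 31.8717, so reliability = 0.7209.
Error variance = 44.21 − 31.8717 = 12.3383; SEM = √12.3383 = 3.51.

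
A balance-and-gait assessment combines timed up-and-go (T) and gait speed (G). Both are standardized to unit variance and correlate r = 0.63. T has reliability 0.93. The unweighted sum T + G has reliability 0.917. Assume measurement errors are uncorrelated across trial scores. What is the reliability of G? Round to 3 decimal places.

Var(T+G) = 2 + 2·0.63 = 3.260.
True-score variance = ρ_T + ρ_G + 2·0.63, so 0.917 = (0.93 + ρ_G + 1.26) / 3.260.
ρ_G = 0.917·3.260 − 0.93 − 1.26 = 0.799.

0.799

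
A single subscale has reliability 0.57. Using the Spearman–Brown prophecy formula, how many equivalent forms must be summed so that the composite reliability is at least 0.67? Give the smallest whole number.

k ≥ ρ*(1−ρ₁)/(ρ₁(1−ρ*)) = 0.67·0.43 / (0.57·0.33) = 1.532.
Smallest integer k = 2.

2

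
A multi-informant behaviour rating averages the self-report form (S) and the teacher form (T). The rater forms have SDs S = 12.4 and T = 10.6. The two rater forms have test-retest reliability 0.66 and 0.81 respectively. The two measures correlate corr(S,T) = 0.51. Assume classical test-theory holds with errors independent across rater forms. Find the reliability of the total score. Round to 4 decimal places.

0.8160

Var(S+T) = 12.4² + 10.6² + 2·[12.4·10.6·0.51] = 266.12 + 134.069 = 400.189.
With uncorrelated errors the cross-covariances are all true-score covariance, so they carry over unchanged; only the diagonal terms shrink to ρᵢσᵢ².
True-score variance = [12.4²·0.66 + 10.6²·0.81] + 134.069 = 192.493 + 134.069 = 326.562.
Reliability = 326.562 / 400.189 = 0.8160.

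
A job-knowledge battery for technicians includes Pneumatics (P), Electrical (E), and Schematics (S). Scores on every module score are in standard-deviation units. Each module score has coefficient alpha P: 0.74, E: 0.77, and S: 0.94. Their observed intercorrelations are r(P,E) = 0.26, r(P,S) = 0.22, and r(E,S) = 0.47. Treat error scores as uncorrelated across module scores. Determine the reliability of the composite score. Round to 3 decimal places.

0.888

Var(P+E+S) = 3 + 2·[0.26 + 0.22 + 0.47] = 3 + 1.9 = 4.9.
With uncorrelated errors the cross-covariances are all true-score covariance, so they carry over unchanged; only the diagonal terms shrink to ρᵢσᵢ².
True-score variance = [0.74 + 0.77 + 0.94] + 1.9 = 2.45 + 1.9 = 4.35.
Reliability = 4.35 / 4.9 = 0.888.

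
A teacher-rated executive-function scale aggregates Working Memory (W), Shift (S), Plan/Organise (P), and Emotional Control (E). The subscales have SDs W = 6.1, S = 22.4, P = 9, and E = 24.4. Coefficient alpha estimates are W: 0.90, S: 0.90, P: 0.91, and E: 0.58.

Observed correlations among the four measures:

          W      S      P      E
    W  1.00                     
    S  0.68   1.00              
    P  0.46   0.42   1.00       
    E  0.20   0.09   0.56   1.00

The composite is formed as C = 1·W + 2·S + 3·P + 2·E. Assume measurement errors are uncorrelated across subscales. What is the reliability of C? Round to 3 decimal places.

0.854

Var(C) = 6.1² + 2²·22.4² + 3²·9² + 2²·24.4² + 2·[2·6.1·22.4·0.68 + 3·6.1·9·0.46 + 2·6.1·24.4·0.20 + 6·22.4·9·0.42 + 4·22.4·24.4·0.09 + 6·9·24.4·0.56] = 5154.69 + 3527.56 = 8682.25.
Under uncorrelated errors the observed covariances equal the true-score covariances, so only the own-variance terms attenuate.
True-score variance = [6.1²·0.90 + 2²·22.4²·0.90 + 3²·9²·0.91 + 2²·24.4²·0.58] + 3527.56 = 3884.45 + 3527.56 = 7412.01.
Reliability = 7412.01 / 8682.25 = 0.854.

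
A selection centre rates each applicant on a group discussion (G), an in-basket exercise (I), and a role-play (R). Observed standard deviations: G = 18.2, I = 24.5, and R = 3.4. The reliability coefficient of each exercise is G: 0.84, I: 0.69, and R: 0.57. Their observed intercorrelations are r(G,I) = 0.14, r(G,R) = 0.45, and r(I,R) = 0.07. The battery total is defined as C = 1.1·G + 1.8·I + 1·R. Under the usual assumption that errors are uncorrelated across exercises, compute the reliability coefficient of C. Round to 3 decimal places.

Var(C) = 1.1²·18.2² + 1.8²·24.5² + 3.4² + 2·[1.98·18.2·24.5·0.14 + 1.1·18.2·3.4·0.45 + 1.8·24.5·3.4·0.07] = 2357.17 + 329.46 = 2686.63.
Because errors are independent across components, Cov(Tᵢ,Tⱼ) = Cov(Xᵢ,Xⱼ); the off-diagonal part of the true-score variance is the same as above.
True-score variance = [1.1²·18.2²·0.84 + 1.8²·24.5²·0.69 + 3.4²·0.57] + 329.46 = 1685.18 + 329.46 = 2014.64.
Reliability = 2014.64 / 2686.63 = 0.750.

0.750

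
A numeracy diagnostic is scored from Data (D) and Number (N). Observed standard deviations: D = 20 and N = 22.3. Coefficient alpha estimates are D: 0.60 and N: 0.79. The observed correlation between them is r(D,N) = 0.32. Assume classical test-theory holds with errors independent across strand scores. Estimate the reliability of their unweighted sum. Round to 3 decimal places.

0.776

Var(D+N) = 20² + 22.3² + 2·[20·22.3·0.32] = 897.29 + 285.44 = 1182.73.
Under uncorrelated errors the observed covariances equal the true-score covariances, so only the own-variance terms attenuate.
True-score variance = [20²·0.60 + 22.3²·0.79] + 285.44 = 632.859 + 285.44 = 918.299.
Reliability = 918.299 / 1182.73 = 0.776.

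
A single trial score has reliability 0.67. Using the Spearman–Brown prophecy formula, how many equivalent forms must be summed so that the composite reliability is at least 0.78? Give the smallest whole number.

k ≥ ρ*(1−ρ₁)/(ρ₁(1−ρ*)) = 0.78·0.33 / (0.67·0.22) = 1.746.
Smallest integer k = 2.

2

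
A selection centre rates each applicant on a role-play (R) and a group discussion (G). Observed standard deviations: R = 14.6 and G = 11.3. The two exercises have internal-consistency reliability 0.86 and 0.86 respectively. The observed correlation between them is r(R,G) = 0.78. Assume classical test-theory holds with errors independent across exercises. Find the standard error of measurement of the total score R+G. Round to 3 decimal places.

6.908

Var(total) = 340.85 + 257.369 = 598.219.
True-score variance = 293.131 + 257.369 = 550.5, so reliability = 0.9202.
Error variance = 598.219 − 550.5 = 47.719; SEM = √47.719 = 6.908.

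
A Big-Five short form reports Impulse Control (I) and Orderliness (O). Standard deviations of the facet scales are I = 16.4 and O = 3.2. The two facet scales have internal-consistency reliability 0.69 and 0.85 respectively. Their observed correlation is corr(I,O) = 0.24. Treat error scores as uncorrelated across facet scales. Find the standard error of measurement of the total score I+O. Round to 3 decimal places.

Var(total) = 279.2 + 25.1904 = 304.39.
True-score variance = 194.286 + 25.1904 = 219.477, so reliability = 0.7210.
Error variance = 304.39 − 219.477 = 84.9136; SEM = √84.9136 = 9.215.

9.215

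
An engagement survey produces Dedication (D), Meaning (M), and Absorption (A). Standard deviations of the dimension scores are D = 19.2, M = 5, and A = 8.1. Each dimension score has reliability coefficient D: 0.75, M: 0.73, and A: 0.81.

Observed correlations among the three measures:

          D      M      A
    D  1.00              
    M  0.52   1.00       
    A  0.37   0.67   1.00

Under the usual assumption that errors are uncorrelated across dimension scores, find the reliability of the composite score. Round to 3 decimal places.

Var(D+M+A) = 19.2² + 5² + 8.1² + 2·[19.2·5·0.52 + 19.2·8.1·0.37 + 5·8.1·0.67] = 459.25 + 269.195 = 728.445.
With uncorrelated errors the cross-covariances are all true-score covariance, so they carry over unchanged; only the diagonal terms shrink to ρᵢσᵢ².
True-score variance = [19.2²·0.75 + 5²·0.73 + 8.1²·0.81] + 269.195 = 347.874 + 269.195 = 617.069.
Reliability = 617.069 / 728.445 = 0.847.

0.847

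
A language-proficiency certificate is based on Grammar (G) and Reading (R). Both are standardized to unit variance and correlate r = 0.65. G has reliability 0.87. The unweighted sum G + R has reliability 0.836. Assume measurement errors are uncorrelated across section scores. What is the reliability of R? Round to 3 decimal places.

Var(G+R) = 2 + 2·0.65 = 3.300.
True-score variance = ρ_G + ρ_R + 2·0.65, so 0.836 = (0.87 + ρ_R + 1.30) / 3.300.
ρ_R = 0.836·3.300 − 0.87 − 1.30 = 0.589.

0.589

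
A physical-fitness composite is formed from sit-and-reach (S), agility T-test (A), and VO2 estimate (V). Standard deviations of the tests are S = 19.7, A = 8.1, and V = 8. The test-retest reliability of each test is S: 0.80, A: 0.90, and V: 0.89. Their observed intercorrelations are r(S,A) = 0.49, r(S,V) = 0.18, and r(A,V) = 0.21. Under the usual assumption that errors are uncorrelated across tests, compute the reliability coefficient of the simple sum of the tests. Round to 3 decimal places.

Var(S+A+V) = 19.7² + 8.1² + 8² + 2·[19.7·8.1·0.49 + 19.7·8·0.18 + 8.1·8·0.21] = 517.7 + 240.331 = 758.031.
Under uncorrelated errors the observed covariances equal the true-score covariances, so only the own-variance terms attenuate.
True-score variance = [19.7²·0.80 + 8.1²·0.90 + 8²·0.89] + 240.331 = 426.481 + 240.331 = 666.812.
Reliability = 666.812 / 758.031 = 0.880.

0.880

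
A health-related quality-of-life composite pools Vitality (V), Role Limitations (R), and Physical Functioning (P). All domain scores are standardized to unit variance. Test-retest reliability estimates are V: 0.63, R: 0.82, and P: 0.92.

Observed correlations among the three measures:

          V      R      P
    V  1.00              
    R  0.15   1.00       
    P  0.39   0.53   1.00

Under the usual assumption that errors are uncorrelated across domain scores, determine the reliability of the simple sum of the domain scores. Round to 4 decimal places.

0.8774

Var(V+R+P) = 3 + 2·[0.15 + 0.39 + 0.53] = 3 + 2.14 = 5.14.
With uncorrelated errors the cross-covariances are all true-score covariance, so they carry over unchanged; only the diagonal terms shrink to ρᵢσᵢ².
True-score variance = [0.63 + 0.82 + 0.92] + 2.14 = 2.37 + 2.14 = 4.51.
Reliability = 4.51 / 5.14 = 0.8774.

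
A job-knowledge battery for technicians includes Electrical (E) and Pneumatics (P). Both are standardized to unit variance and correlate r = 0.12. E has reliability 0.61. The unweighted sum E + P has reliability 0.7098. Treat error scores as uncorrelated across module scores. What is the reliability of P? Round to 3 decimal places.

0.740

Var(E+P) = 2 + 2·0.12 = 2.240.
True-score variance = ρ_E + ρ_P + 2·0.12, so 0.7098 = (0.61 + ρ_P + 0.24) / 2.240.
ρ_P = 0.7098·2.240 − 0.61 − 0.24 = 0.740.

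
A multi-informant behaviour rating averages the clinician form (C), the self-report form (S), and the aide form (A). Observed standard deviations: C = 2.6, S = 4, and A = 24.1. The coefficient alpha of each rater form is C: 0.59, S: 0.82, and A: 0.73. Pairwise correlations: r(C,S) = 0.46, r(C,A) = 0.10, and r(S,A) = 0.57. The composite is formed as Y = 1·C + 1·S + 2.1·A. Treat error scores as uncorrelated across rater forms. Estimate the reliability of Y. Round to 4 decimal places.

Var(Y) = 2.6² + 4² + 2.1²·24.1² + 2·[2.6·4·0.46 + 2.1·2.6·24.1·0.10 + 2.1·4·24.1·0.57] = 2584.13 + 266.667 = 2850.8.
Because errors are independent across components, Cov(Tᵢ,Tⱼ) = Cov(Xᵢ,Xⱼ); the off-diagonal part of the true-score variance is the same as above.
True-score variance = [2.6²·0.59 + 4²·0.82 + 2.1²·24.1²·0.73] + 266.667 = 1886.91 + 266.667 = 2153.58.
Reliability = 2153.58 / 2850.8 = 0.7554.

0.7554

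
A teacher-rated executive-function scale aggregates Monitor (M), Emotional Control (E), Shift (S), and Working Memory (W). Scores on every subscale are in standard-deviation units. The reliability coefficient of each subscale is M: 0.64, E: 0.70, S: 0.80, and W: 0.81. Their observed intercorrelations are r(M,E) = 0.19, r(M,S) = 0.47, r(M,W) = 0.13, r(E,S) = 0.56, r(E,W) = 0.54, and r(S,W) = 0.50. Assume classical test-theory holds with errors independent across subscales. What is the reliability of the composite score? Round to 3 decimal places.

0.880

Var(M+E+S+W) = 4 + 2·[0.19 + 0.47 + 0.13 + 0.56 + 0.54 + 0.50] = 4 + 4.78 = 8.78.
Because errors are independent across components, Cov(Tᵢ,Tⱼ) = Cov(Xᵢ,Xⱼ); the off-diagonal part of the true-score variance is the same as above.
True-score variance = [0.64 + 0.70 + 0.80 + 0.81] + 4.78 = 2.95 + 4.78 = 7.73.
Reliability = 7.73 / 8.78 = 0.880.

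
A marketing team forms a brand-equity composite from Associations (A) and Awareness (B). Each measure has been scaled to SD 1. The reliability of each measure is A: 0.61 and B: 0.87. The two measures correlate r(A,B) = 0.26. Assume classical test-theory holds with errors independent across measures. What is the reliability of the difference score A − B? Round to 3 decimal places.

Var(A−B) = 1 + 1 − 2·0.26 = 2 − 0.52 = 1.48.
Under uncorrelated errors the observed covariances equal the true-score covariances, so only the own-variance terms attenuate.
True-score variance = [0.61 + 0.87] − 0.52 = 1.48 − 0.52 = 0.96.
Reliability = 0.96 / 1.48 = 0.649.

0.649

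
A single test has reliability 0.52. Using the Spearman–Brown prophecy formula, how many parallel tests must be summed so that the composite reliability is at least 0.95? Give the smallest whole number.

18

k ≥ ρ*(1−ρ₁)/(ρ₁(1−ρ*)) = 0.95·0.48 / (0.52·0.05) = 17.538.
Smallest integer k = 18.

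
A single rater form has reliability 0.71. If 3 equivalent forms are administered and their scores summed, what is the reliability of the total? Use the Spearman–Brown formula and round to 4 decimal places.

ρ_k = kρ / (1 + (k−1)ρ) = 3·0.71 / (1 + 2·0.71) = 2.130 / 2.420 = 0.8802.

0.8802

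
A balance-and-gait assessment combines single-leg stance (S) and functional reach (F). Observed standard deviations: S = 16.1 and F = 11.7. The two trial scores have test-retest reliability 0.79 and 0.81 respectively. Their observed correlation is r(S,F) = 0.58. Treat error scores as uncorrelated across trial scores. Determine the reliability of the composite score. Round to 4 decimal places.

Var(S+F) = 16.1² + 11.7² + 2·[16.1·11.7·0.58] = 396.1 + 218.509 = 614.609.
Under uncorrelated errors the observed covariances equal the true-score covariances, so only the own-variance terms attenuate.
True-score variance = [16.1²·0.79 + 11.7²·0.81] + 218.509 = 315.657 + 218.509 = 534.166.
Reliability = 534.166 / 614.609 = 0.8691.

0.8691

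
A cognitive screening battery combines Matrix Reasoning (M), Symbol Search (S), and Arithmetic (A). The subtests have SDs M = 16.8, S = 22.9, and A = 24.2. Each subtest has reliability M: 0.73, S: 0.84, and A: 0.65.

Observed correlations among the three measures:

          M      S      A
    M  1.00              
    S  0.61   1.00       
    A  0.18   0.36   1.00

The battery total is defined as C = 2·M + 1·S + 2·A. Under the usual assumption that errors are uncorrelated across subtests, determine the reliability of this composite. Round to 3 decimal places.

0.809

Var(C) = 2²·16.8² + 22.9² + 2²·24.2² + 2·[2·16.8·22.9·0.61 + 4·16.8·24.2·0.18 + 2·22.9·24.2·0.36] = 3995.93 + 2322.18 = 6318.11.
Under uncorrelated errors the observed covariances equal the true-score covariances, so only the own-variance terms attenuate.
True-score variance = [2²·16.8²·0.73 + 22.9²·0.84 + 2²·24.2²·0.65] + 2322.18 = 2787.31 + 2322.18 = 5109.49.
Reliability = 5109.49 / 6318.11 = 0.809.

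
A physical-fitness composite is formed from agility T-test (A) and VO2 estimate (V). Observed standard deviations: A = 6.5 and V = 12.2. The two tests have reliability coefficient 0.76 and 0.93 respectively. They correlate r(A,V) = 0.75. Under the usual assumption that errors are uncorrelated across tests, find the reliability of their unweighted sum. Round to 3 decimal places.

Var(A+V) = 6.5² + 12.2² + 2·[6.5·12.2·0.75] = 191.09 + 118.95 = 310.04.
With uncorrelated errors the cross-covariances are all true-score covariance, so they carry over unchanged; only the diagonal terms shrink to ρᵢσᵢ².
True-score variance = [6.5²·0.76 + 12.2²·0.93] + 118.95 = 170.531 + 118.95 = 289.481.
Reliability = 289.481 / 310.04 = 0.934.

0.934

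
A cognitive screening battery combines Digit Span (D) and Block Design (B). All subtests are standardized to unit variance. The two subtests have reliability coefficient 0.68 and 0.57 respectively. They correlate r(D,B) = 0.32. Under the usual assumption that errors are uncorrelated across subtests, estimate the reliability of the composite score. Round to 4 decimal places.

Var(D+B) = 2 + 2·[0.32] = 2 + 0.64 = 2.64.
With uncorrelated errors the cross-covariances are all true-score covariance, so they carry over unchanged; only the diagonal terms shrink to ρᵢσᵢ².
True-score variance = [0.68 + 0.57] + 0.64 = 1.25 + 0.64 = 1.89.
Reliability = 1.89 / 2.64 = 0.7159.

0.7159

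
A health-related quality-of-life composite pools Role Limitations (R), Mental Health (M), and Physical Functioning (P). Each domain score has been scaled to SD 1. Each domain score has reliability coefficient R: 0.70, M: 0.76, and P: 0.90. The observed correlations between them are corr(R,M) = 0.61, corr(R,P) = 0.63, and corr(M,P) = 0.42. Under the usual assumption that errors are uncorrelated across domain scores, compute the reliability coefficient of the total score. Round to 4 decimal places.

Var(R+M+P) = 3 + 2·[0.61 + 0.63 + 0.42] = 3 + 3.32 = 6.32.
Under uncorrelated errors the observed covariances equal the true-score covariances, so only the own-variance terms attenuate.
True-score variance = [0.70 + 0.76 + 0.90] + 3.32 = 2.36 + 3.32 = 5.68.
Reliability = 5.68 / 6.32 = 0.8987.

0.8987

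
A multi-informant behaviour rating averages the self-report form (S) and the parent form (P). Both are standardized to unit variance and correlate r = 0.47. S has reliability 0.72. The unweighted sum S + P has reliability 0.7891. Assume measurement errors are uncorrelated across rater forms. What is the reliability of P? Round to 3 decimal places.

Var(S+P) = 2 + 2·0.47 = 2.940.
True-score variance = ρ_S + ρ_P + 2·0.47, so 0.7891 = (0.72 + ρ_P + 0.94) / 2.940.
ρ_P = 0.7891·2.940 − 0.72 − 0.94 = 0.660.

0.660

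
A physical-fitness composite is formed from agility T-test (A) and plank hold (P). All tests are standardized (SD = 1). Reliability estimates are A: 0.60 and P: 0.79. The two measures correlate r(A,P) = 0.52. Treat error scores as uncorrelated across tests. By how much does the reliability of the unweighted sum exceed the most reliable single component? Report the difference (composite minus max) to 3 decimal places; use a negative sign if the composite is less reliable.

0.009

Var(sum) = 2 + 1.04 = 3.04; true-score variance = 1.39 + 1.04 = 2.43; composite reliability = 0.7993.
Max component reliability = 0.7900.
Difference = 0.7993 − 0.7900 = 0.009.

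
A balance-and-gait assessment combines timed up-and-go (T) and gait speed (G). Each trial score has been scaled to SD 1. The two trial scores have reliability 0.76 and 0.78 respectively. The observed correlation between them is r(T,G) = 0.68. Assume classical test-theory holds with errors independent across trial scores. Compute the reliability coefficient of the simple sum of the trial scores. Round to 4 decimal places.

0.8631

Var(T+G) = 2 + 2·[0.68] = 2 + 1.36 = 3.36.
Because errors are independent across components, Cov(Tᵢ,Tⱼ) = Cov(Xᵢ,Xⱼ); the off-diagonal part of the true-score variance is the same as above.
True-score variance = [0.76 + 0.78] + 1.36 = 1.54 + 1.36 = 2.9.
Reliability = 2.9 / 3.36 = 0.8631.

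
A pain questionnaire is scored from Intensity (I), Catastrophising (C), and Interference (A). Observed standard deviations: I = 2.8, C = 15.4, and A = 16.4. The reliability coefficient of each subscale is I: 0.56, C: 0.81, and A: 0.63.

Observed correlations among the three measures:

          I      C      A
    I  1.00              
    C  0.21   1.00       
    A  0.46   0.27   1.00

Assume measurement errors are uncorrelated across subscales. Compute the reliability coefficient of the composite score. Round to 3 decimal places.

0.792

Var(I+C+A) = 2.8² + 15.4² + 16.4² + 2·[2.8·15.4·0.21 + 2.8·16.4·0.46 + 15.4·16.4·0.27] = 513.96 + 196.739 = 710.699.
Under uncorrelated errors the observed covariances equal the true-score covariances, so only the own-variance terms attenuate.
True-score variance = [2.8²·0.56 + 15.4²·0.81 + 16.4²·0.63] + 196.739 = 365.935 + 196.739 = 562.674.
Reliability = 562.674 / 710.699 = 0.792.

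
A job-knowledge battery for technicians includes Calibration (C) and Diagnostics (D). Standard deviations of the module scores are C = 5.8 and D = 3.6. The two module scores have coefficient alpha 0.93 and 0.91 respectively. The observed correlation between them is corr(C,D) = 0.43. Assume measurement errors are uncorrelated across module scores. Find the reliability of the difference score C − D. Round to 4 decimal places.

Var(C−D) = 5.8² + 3.6² − 2·5.8·3.6·0.43 = 46.6 − 17.9568 = 28.6432.
Because errors are independent across components, Cov(Tᵢ,Tⱼ) = Cov(Xᵢ,Xⱼ); the off-diagonal part of the true-score variance is the same as above.
True-score variance = [5.8²·0.93 + 3.6²·0.91] − 17.9568 = 43.0788 − 17.9568 = 25.122.
Reliability = 25.122 / 28.6432 = 0.8771.

0.8771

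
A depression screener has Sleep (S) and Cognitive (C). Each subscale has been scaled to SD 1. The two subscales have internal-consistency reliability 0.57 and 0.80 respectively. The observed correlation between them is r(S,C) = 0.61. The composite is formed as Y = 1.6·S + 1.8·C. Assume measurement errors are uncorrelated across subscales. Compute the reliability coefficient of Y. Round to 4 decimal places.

0.8122

Var(Y) = 1.6² + 1.8² + 2·[2.88·0.61] = 5.8 + 3.5136 = 9.3136.
Under uncorrelated errors the observed covariances equal the true-score covariances, so only the own-variance terms attenuate.
True-score variance = [1.6²·0.57 + 1.8²·0.80] + 3.5136 = 4.0512 + 3.5136 = 7.5648.
Reliability = 7.5648 / 9.3136 = 0.8122.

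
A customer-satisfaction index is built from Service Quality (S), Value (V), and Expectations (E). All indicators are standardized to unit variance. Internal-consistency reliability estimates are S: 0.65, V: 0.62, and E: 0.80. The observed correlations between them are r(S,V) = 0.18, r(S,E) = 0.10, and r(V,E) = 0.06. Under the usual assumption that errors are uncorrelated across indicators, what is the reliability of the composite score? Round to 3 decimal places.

0.747

Var(S+V+E) = 3 + 2·[0.18 + 0.10 + 0.06] = 3 + 0.68 = 3.68.
With uncorrelated errors the cross-covariances are all true-score covariance, so they carry over unchanged; only the diagonal terms shrink to ρᵢσᵢ².
True-score variance = [0.65 + 0.62 + 0.80] + 0.68 = 2.07 + 0.68 = 2.75.
Reliability = 2.75 / 3.68 = 0.747.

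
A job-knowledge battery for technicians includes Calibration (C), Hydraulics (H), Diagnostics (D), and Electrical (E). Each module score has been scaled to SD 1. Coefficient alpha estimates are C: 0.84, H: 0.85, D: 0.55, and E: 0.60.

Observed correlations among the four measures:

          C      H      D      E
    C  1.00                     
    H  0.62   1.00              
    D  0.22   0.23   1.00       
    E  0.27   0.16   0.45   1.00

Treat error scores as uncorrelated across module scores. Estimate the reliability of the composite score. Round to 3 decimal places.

0.853

Var(C+H+D+E) = 4 + 2·[0.62 + 0.22 + 0.27 + 0.23 + 0.16 + 0.45] = 4 + 3.9 = 7.9.
Because errors are independent across components, Cov(Tᵢ,Tⱼ) = Cov(Xᵢ,Xⱼ); the off-diagonal part of the true-score variance is the same as above.
True-score variance = [0.84 + 0.85 + 0.55 + 0.60] + 3.9 = 2.84 + 3.9 = 6.74.
Reliability = 6.74 / 7.9 = 0.853.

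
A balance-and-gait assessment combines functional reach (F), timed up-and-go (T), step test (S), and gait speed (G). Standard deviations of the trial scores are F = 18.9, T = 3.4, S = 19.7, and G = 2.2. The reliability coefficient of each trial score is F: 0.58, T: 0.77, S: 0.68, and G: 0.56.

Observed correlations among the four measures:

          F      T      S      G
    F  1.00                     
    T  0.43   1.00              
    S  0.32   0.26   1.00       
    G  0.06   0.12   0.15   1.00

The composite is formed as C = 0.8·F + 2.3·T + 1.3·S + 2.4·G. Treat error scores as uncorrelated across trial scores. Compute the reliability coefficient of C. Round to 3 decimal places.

0.777

Var(C) = 0.8²·18.9² + 2.3²·3.4² + 1.3²·19.7² + 2.4²·2.2² + 2·[1.84·18.9·3.4·0.43 + 1.04·18.9·19.7·0.32 + 1.92·18.9·2.2·0.06 + 2.99·3.4·19.7·0.26 + 5.52·3.4·2.2·0.12 + 3.12·19.7·2.2·0.15] = 973.517 + 513.704 = 1487.22.
Under uncorrelated errors the observed covariances equal the true-score covariances, so only the own-variance terms attenuate.
True-score variance = [0.8²·18.9²·0.58 + 2.3²·3.4²·0.77 + 1.3²·19.7²·0.68 + 2.4²·2.2²·0.56] + 513.704 = 641.289 + 513.704 = 1154.99.
Reliability = 1154.99 / 1487.22 = 0.777.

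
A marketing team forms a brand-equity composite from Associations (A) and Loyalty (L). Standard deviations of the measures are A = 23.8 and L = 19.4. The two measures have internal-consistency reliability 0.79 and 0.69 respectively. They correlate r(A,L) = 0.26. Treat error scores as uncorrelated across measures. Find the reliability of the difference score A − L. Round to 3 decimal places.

0.665

Var(A−L) = 23.8² + 19.4² − 2·23.8·19.4·0.26 = 942.8 − 240.094 = 702.706.
With uncorrelated errors the cross-covariances are all true-score covariance, so they carry over unchanged; only the diagonal terms shrink to ρᵢσᵢ².
True-score variance = [23.8²·0.79 + 19.4²·0.69] − 240.094 = 707.176 − 240.094 = 467.082.
Reliability = 467.082 / 702.706 = 0.665.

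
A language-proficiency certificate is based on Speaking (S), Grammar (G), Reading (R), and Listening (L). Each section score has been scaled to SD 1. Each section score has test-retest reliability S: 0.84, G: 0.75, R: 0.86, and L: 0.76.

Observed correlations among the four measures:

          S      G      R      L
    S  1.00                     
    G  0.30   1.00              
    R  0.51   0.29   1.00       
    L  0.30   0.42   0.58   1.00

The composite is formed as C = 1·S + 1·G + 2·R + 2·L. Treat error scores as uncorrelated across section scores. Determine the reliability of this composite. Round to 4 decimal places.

Var(C) = 1 + 1 + 2² + 2² + 2·[0.30 + 2·0.51 + 2·0.30 + 2·0.29 + 2·0.42 + 4·0.58] = 10 + 11.32 = 21.32.
With uncorrelated errors the cross-covariances are all true-score covariance, so they carry over unchanged; only the diagonal terms shrink to ρᵢσᵢ².
True-score variance = [0.84 + 0.75 + 2²·0.86 + 2²·0.76] + 11.32 = 8.07 + 11.32 = 19.39.
Reliability = 19.39 / 21.32 = 0.9095.

0.9095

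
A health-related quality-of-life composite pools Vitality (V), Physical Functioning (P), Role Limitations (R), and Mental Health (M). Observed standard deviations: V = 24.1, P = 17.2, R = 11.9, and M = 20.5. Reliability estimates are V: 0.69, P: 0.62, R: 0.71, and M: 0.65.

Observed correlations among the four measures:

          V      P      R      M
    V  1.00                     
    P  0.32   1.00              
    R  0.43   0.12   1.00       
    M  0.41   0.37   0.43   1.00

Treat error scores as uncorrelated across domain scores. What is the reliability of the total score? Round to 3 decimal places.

0.833

Var(V+P+R+M) = 24.1² + 17.2² + 11.9² + 20.5² + 2·[24.1·17.2·0.32 + 24.1·11.9·0.43 + 24.1·20.5·0.41 + 17.2·11.9·0.12 + 17.2·20.5·0.37 + 11.9·20.5·0.43] = 1438.51 + 1436.9 = 2875.41.
Under uncorrelated errors the observed covariances equal the true-score covariances, so only the own-variance terms attenuate.
True-score variance = [24.1²·0.69 + 17.2²·0.62 + 11.9²·0.71 + 20.5²·0.65] + 1436.9 = 957.885 + 1436.9 = 2394.78.
Reliability = 2394.78 / 2875.41 = 0.833.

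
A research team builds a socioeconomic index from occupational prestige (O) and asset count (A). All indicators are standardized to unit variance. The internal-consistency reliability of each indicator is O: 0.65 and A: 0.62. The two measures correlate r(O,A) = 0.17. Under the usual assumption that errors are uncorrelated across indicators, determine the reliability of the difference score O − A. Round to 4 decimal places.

Var(O−A) = 1 + 1 − 2·0.17 = 2 − 0.34 = 1.66.
Under uncorrelated errors the observed covariances equal the true-score covariances, so only the own-variance terms attenuate.
True-score variance = [0.65 + 0.62] − 0.34 = 1.27 − 0.34 = 0.93.
Reliability = 0.93 / 1.66 = 0.5602.

0.5602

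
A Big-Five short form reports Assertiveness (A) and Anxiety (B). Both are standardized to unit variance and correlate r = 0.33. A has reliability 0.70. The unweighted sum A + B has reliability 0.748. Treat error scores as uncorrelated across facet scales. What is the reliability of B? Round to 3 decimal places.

Var(A+B) = 2 + 2·0.33 = 2.660.
True-score variance = ρ_A + ρ_B + 2·0.33, so 0.748 = (0.70 + ρ_B + 0.66) / 2.660.
ρ_B = 0.748·2.660 − 0.70 − 0.66 = 0.630.

0.630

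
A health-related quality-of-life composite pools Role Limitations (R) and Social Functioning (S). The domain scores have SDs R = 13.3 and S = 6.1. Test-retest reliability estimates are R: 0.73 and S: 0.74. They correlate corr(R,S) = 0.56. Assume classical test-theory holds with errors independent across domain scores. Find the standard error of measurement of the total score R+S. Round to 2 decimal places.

Var(total) = 214.1 + 90.8656 = 304.966.
True-score variance = 156.665 + 90.8656 = 247.531, so reliability = 0.8117.
Error variance = 304.966 − 247.531 = 57.4349; SEM = √57.4349 = 7.58.

7.58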